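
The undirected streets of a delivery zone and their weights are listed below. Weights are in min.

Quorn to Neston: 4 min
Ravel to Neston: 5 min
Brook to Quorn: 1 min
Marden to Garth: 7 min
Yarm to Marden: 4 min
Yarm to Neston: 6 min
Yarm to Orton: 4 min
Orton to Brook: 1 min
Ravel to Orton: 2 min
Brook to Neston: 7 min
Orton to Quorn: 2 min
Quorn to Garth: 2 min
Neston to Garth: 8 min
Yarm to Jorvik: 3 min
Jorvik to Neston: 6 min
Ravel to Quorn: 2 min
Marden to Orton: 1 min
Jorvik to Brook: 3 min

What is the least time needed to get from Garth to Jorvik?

6 min

Settle nodes by increasing distance from Garth:
Garth: 0
Quorn: 2  (via Garth)
Brook: 3  (via Quorn)
Ravel: 4  (via Quorn)
Orton: 4  (via Quorn)
Marden: 5  (via Orton)
Jorvik: 6  (via Brook)
Shortest route: Garth → Quorn → Brook → Jorvik = 6 min.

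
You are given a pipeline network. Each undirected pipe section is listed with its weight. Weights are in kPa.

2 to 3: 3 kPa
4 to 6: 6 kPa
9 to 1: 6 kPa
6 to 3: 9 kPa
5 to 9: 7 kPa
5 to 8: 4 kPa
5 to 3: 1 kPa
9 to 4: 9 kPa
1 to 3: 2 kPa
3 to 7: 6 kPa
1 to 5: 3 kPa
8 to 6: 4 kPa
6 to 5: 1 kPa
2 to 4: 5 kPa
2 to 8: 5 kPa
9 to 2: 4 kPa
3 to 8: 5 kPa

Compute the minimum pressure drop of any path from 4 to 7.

14 kPa

Shortest distances from 4:
4: 0
2: 5  (via 4)
6: 6  (via 4)
5: 7  (via 6)
3: 8  (via 2)
9: 9  (via 4)
1: 10  (via 5)
8: 10  (via 2)
7: 14  (via 3)
Shortest route: 4 → 2 → 3 → 7 = 14 kPa.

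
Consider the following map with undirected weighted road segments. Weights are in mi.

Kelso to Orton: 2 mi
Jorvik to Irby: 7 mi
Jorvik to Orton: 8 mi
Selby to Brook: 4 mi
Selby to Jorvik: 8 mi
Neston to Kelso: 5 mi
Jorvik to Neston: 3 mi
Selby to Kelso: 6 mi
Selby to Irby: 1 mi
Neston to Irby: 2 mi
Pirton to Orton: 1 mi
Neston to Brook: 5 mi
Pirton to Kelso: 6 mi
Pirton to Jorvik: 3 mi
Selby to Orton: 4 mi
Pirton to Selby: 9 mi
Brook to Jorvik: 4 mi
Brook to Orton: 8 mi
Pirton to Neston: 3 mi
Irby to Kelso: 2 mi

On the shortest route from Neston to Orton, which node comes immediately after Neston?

Pirton

Compare a few routes:
Neston–Pirton–Orton: 3+1 = 4
Neston–Irby–Kelso–Orton: 2+2+2 = 6
Neston–Kelso–Orton: 5+2 = 7
Neston–Jorvik–Pirton–Orton: 3+3+1 = 7
The minimum is 4 mi via Neston–Pirton–Orton.
So from Neston the first move is to Pirton.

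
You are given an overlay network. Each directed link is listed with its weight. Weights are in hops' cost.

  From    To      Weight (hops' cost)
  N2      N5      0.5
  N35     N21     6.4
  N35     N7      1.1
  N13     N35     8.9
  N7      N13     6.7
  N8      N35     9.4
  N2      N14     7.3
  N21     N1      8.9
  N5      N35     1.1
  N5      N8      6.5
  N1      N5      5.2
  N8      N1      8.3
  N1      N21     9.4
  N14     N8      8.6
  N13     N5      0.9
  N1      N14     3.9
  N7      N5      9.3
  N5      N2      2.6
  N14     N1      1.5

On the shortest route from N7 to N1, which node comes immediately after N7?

Compare a few routes:
N7 - N5 - N2 - N14 - N1: 9.3+2.6+7.3+1.5 = 20.7
N7 - N13 - N5 - N2 - N14 - N1: 6.7+0.9+2.6+7.3+1.5 = 19
Cheapest is N7 - N13 - N5 - N2 - N14 - N1 at 19 hops' cost.
So from N7 the first move is to N13.

N13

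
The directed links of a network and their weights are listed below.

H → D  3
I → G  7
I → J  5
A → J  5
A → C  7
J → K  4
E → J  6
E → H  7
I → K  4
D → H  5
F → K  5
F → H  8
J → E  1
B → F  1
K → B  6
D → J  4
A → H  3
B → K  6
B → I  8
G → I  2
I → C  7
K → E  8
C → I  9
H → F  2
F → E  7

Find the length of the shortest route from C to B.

Settle nodes by increasing distance from C:
C: 0
I: 9  (via C)
K: 13  (via I)
J: 14  (via I)
E: 15  (via J)
G: 16  (via I)
B: 19  (via K)
Shortest route: C → I → K → B = 19.

19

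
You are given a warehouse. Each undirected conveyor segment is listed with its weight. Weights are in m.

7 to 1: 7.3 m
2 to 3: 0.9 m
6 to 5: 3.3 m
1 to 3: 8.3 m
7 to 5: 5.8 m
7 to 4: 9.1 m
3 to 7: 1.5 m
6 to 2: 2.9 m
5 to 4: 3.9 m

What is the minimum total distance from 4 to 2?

10.1 m

Enumerating some paths:
4–7–3–2: 9.1+1.5+0.9 = 11.5
4–5–7–3–2: 3.9+5.8+1.5+0.9 = 12.1
4–5–6–2: 3.9+3.3+2.9 = 10.1
The minimum is 10.1 m via 4–5–6–2.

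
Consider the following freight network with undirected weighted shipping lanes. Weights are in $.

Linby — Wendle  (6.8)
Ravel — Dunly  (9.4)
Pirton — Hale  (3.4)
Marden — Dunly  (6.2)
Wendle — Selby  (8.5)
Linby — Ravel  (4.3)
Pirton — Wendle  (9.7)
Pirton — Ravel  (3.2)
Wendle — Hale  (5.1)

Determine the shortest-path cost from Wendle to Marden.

Enumerating some paths:
Wendle - Linby - Ravel - Dunly - Marden: 6.8+4.3+9.4+6.2 = 26.7
Wendle - Hale - Pirton - Ravel - Dunly - Marden: 5.1+3.4+3.2+9.4+6.2 = 27.3
Wendle - Pirton - Ravel - Dunly - Marden: 9.7+3.2+9.4+6.2 = 28.5
Cheapest is Wendle - Linby - Ravel - Dunly - Marden at $26.7.

$26.7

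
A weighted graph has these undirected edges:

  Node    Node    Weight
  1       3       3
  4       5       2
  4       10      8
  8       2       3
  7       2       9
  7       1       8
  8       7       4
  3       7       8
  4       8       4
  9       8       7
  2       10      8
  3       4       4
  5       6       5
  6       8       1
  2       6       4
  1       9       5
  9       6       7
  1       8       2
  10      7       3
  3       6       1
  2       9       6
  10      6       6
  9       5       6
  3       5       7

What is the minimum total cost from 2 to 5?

9

Candidate routes:
2 - 8 - 6 - 3 - 4 - 5: 3+1+1+4+2 = 11
2 - 6 - 5: 4+5 = 9
2 - 6 - 3 - 4 - 5: 4+1+4+2 = 11
2 - 6 - 8 - 4 - 5: 4+1+4+2 = 11
Cheapest is 2 - 6 - 5 at 9.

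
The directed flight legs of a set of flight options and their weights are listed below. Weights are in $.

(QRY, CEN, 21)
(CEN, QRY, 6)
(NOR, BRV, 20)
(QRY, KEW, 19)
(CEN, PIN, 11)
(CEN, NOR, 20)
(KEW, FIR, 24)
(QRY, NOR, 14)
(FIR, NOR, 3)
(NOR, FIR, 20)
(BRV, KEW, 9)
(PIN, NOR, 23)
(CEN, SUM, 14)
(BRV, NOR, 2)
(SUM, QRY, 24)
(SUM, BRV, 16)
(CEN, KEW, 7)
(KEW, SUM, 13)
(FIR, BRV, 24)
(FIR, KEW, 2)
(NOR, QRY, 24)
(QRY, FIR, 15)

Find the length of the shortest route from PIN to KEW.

Compare a few routes:
PIN → NOR → BRV → KEW: 23+20+9 = 52
PIN → NOR → FIR → KEW: 23+20+2 = 45
Cheapest is PIN → NOR → FIR → KEW at $45.

$45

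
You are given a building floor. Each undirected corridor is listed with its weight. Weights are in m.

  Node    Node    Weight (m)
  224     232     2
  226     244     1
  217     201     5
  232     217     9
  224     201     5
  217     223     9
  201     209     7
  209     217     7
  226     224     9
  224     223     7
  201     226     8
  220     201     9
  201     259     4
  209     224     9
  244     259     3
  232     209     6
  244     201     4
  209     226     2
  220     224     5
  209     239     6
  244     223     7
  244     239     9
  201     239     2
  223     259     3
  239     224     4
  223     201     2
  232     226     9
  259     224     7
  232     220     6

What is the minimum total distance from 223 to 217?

Running Dijkstra from 223:
223: 0
201: 2  (via 223)
259: 3  (via 223)
239: 4  (via 201)
244: 6  (via 201)
217: 7  (via 201)
Shortest route: 223 → 201 → 217 = 7 m.

7 m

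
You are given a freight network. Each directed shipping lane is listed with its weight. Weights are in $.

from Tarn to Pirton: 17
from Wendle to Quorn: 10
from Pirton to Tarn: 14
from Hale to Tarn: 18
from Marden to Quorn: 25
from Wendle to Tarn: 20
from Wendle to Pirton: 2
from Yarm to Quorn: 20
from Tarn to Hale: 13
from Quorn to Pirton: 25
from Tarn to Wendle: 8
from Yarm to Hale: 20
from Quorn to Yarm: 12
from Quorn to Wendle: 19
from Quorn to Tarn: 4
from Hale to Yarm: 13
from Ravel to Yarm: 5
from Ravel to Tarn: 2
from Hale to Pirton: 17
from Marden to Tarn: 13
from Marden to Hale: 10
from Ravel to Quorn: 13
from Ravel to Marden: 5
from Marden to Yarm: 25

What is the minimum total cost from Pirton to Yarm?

$40

Shortest distances from Pirton:
Pirton: 0
Tarn: 14  (via Pirton)
Wendle: 22  (via Tarn)
Hale: 27  (via Tarn)
Quorn: 32  (via Wendle)
Yarm: 40  (via Hale)
Shortest route: Pirton–Tarn–Hale–Yarm = $40.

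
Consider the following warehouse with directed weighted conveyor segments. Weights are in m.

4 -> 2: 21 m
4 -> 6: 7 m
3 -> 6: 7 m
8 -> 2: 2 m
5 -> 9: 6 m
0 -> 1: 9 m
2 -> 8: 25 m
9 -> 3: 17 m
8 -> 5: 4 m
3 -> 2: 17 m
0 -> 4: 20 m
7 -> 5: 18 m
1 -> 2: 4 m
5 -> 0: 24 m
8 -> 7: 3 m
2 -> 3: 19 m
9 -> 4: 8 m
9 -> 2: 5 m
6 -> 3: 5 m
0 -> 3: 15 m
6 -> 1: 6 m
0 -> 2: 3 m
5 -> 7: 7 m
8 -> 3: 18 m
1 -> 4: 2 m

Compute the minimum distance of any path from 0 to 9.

38 m

Shortest distances from 0:
0: 0
2: 3  (via 0)
1: 9  (via 0)
4: 11  (via 1)
3: 15  (via 0)
6: 18  (via 4)
8: 28  (via 2)
7: 31  (via 8)
5: 32  (via 8)
9: 38  (via 5)
Shortest route: 0–2–8–5–9 = 38 m.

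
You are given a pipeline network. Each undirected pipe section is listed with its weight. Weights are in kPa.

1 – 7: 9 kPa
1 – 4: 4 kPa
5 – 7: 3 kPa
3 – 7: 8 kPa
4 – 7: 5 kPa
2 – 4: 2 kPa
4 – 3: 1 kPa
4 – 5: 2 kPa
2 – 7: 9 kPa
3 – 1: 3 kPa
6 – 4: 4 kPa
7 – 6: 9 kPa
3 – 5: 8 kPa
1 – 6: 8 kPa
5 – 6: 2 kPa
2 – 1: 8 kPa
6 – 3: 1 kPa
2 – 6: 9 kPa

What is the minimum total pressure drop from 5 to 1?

Compare a few routes:
5 - 4 - 1: 2+4 = 6
5 - 6 - 3 - 4 - 1: 2+1+1+4 = 8
Cheapest is 5 - 4 - 1 at 6 kPa.

6 kPa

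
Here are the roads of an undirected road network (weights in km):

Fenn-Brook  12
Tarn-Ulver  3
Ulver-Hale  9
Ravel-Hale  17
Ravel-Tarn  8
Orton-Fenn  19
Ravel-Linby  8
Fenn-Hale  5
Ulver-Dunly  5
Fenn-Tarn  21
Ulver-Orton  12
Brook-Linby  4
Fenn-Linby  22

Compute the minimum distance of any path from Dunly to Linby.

24 km

Compare a few routes:
Dunly - Ulver - Hale - Fenn - Brook - Linby: 5+9+5+12+4 = 35
Dunly - Ulver - Tarn - Ravel - Linby: 5+3+8+8 = 24
Cheapest is Dunly - Ulver - Tarn - Ravel - Linby at 24 km.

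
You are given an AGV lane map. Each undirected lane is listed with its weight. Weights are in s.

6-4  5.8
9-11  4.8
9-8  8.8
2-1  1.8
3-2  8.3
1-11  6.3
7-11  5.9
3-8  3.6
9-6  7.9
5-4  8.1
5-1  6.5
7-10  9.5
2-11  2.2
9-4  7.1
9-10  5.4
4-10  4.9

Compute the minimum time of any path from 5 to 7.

Enumerating some paths:
5 → 4 → 10 → 7: 8.1+4.9+9.5 = 22.5
5 → 1 → 2 → 11 → 7: 6.5+1.8+2.2+5.9 = 16.4
5 → 4 → 9 → 11 → 7: 8.1+7.1+4.8+5.9 = 25.9
5 → 1 → 11 → 7: 6.5+6.3+5.9 = 18.7
The minimum is 16.4 s via 5 → 1 → 2 → 11 → 7.

16.4 s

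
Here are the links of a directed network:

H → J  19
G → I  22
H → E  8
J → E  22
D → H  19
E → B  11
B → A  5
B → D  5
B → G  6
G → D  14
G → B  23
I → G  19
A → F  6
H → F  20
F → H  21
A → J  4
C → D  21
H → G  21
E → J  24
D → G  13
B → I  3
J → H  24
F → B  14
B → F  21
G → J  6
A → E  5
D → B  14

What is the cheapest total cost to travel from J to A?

Candidate routes:
J → E → B → A: 22+11+5 = 38
J → H → F → B → A: 24+20+14+5 = 63
J → H → E → B → A: 24+8+11+5 = 48
J → H → G → B → A: 24+21+23+5 = 73
Cheapest is J → E → B → A at 38.

38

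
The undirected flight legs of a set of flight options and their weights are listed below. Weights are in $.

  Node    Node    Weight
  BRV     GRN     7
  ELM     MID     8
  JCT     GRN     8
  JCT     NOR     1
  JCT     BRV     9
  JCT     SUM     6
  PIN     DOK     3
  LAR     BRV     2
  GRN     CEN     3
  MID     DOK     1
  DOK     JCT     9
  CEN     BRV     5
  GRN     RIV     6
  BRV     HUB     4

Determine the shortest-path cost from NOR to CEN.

Running Dijkstra from NOR:
NOR: 0
JCT: 1  (via NOR)
SUM: 7  (via JCT)
GRN: 9  (via JCT)
BRV: 10  (via JCT)
DOK: 10  (via JCT)
MID: 11  (via DOK)
CEN: 12  (via GRN)
Shortest route: NOR–JCT–GRN–CEN = $12.

$12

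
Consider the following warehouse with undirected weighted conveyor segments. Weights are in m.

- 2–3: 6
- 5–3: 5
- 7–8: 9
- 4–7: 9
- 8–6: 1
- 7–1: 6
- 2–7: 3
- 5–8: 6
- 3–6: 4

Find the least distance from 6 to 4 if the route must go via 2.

Best 6 to 2: 6 → 3 → 2 costing 10
Shortest 2→4: 2 → 7 → 4 = 12
Total via 2: 10 + 12 = 22 m.

22 m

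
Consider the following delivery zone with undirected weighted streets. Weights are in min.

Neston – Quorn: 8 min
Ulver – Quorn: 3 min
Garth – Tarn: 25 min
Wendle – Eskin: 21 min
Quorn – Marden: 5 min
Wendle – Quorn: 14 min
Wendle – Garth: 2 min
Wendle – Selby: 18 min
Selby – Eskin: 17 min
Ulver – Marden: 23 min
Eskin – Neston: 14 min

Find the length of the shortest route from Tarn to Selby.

45 min

Settle nodes by increasing distance from Tarn:
Tarn: 0
Garth: 25  (via Tarn)
Wendle: 27  (via Garth)
Quorn: 41  (via Wendle)
Ulver: 44  (via Quorn)
Selby: 45  (via Wendle)
Shortest route: Tarn → Garth → Wendle → Selby = 45 min.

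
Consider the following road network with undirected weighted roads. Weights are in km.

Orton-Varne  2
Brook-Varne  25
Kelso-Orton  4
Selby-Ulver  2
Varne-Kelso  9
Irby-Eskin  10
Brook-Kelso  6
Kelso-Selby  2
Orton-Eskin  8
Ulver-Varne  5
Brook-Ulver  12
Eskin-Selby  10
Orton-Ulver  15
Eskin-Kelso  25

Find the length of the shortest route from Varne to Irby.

Settle nodes by increasing distance from Varne:
Varne: 0
Orton: 2  (via Varne)
Ulver: 5  (via Varne)
Kelso: 6  (via Orton)
Selby: 7  (via Ulver)
Eskin: 10  (via Orton)
Brook: 12  (via Kelso)
Irby: 20  (via Eskin)
Shortest route: Varne–Orton–Eskin–Irby = 20 km.

20 km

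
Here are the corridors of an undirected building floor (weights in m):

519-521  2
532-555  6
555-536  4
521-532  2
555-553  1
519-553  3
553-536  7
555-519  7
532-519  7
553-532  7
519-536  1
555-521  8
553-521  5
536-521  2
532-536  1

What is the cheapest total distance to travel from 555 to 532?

Settle nodes by increasing distance from 555:
555: 0
553: 1  (via 555)
519: 4  (via 553)
536: 4  (via 555)
532: 5  (via 536)
Shortest route: 555 → 536 → 532 = 5 m.

5 m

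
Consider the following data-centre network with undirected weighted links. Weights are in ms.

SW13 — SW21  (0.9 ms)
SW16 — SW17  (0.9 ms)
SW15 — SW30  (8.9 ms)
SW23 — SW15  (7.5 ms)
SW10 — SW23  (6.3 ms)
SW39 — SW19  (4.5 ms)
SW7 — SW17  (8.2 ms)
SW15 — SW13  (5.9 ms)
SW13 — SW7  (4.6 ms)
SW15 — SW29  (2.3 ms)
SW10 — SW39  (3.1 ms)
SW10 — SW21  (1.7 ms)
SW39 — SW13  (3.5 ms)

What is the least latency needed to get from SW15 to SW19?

13.9 ms

Running Dijkstra from SW15:
SW15: 0
SW29: 2.3  (via SW15)
SW13: 5.9  (via SW15)
SW21: 6.8  (via SW13)
SW23: 7.5  (via SW15)
SW10: 8.5  (via SW21)
SW30: 8.9  (via SW15)
SW39: 9.4  (via SW13)
SW7: 10.5  (via SW13)
SW19: 13.9  (via SW39)
Shortest route: SW15–SW13–SW39–SW19 = 13.9 ms.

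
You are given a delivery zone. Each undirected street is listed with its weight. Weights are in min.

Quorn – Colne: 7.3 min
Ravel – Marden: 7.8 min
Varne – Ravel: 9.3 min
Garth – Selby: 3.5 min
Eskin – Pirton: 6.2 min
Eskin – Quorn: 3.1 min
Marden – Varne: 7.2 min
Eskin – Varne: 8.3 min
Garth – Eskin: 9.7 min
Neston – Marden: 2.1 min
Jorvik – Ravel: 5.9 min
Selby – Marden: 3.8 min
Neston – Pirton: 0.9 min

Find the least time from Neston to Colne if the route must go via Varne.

28 min

Shortest Neston→Varne: Neston → Marden → Varne = 9.3
Best Varne to Colne: Varne → Eskin → Quorn → Colne costing 18.7
Total via Varne: 9.3 + 18.7 = 28 min.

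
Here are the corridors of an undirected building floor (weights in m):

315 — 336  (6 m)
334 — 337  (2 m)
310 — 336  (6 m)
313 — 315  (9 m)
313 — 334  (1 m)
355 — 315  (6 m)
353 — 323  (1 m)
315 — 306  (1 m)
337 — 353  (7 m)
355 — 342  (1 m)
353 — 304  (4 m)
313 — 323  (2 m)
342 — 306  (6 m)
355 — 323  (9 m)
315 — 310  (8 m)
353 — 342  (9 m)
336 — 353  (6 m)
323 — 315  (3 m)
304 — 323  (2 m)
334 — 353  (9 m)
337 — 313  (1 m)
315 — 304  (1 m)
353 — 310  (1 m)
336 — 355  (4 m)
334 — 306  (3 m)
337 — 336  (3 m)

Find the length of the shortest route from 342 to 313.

Enumerating some paths:
342–306–334–313: 6+3+1 = 10
342–355–336–337–334–313: 1+4+3+2+1 = 11
342–355–336–337–313: 1+4+3+1 = 9
342–353–323–313: 9+1+2 = 12
The minimum is 9 m via 342–355–336–337–313.

9 m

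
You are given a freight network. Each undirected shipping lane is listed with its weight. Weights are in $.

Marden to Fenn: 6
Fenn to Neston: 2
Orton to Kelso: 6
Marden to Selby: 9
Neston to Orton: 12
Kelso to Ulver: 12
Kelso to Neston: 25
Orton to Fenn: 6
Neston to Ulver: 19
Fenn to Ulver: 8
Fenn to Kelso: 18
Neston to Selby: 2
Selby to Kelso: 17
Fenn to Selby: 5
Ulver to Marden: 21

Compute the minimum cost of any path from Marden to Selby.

$9

Shortest distances from Marden:
Marden: 0
Fenn: 6  (via Marden)
Neston: 8  (via Fenn)
Selby: 9  (via Marden)
Shortest route: Marden → Selby = $9.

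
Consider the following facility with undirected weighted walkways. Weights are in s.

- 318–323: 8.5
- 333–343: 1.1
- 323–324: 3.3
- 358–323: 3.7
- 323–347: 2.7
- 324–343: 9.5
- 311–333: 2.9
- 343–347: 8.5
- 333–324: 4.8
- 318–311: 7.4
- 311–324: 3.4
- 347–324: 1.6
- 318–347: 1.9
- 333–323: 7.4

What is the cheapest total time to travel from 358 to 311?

10.4 s

Compare a few routes:
358 → 323 → 347 → 324 → 311: 3.7+2.7+1.6+3.4 = 11.4
358 → 323 → 324 → 311: 3.7+3.3+3.4 = 10.4
Cheapest is 358 → 323 → 324 → 311 at 10.4 s.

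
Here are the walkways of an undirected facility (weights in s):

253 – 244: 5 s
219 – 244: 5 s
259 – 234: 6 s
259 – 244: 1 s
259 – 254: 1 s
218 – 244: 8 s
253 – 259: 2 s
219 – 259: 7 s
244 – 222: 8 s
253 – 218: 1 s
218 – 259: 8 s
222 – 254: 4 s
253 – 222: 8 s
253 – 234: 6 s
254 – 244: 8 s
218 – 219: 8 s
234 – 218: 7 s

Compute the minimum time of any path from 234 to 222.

11 s

Enumerating some paths:
234 → 259 → 254 → 222: 6+1+4 = 11
234 → 253 → 259 → 254 → 222: 6+2+1+4 = 13
234 → 253 → 222: 6+8 = 14
Cheapest is 234 → 259 → 254 → 222 at 11 s.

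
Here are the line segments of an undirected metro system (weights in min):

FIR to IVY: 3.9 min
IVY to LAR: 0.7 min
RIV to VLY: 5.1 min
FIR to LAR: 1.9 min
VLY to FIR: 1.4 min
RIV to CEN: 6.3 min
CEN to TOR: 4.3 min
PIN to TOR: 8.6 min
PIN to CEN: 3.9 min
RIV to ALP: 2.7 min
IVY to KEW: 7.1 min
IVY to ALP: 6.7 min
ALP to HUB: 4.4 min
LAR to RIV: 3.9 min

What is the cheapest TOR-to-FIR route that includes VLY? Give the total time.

17.1 min

Shortest TOR→VLY: TOR–CEN–RIV–VLY = 15.7
Best VLY to FIR: VLY–FIR costing 1.4
Total via VLY: 15.7 + 1.4 = 17.1 min.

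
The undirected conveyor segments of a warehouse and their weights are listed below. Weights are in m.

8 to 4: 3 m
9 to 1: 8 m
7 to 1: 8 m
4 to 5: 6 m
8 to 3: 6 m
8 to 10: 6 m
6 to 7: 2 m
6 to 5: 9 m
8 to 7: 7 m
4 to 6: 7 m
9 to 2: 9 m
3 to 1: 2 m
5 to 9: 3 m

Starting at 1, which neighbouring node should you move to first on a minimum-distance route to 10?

3

Compare a few routes:
1–7–8–10: 8+7+6 = 21
1–3–8–10: 2+6+6 = 14
1–7–6–4–8–10: 8+2+7+3+6 = 26
1–9–5–4–8–10: 8+3+6+3+6 = 26
The minimum is 14 m via 1–3–8–10.
So from 1 the first move is to 3.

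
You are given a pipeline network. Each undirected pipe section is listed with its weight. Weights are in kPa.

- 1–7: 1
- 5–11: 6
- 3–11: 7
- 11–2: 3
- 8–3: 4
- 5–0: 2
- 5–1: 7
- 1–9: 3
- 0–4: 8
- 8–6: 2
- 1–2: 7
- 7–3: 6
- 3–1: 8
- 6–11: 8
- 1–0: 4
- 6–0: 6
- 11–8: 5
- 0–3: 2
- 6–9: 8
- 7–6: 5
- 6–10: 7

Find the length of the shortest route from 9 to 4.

15 kPa

Running Dijkstra from 9:
9: 0
1: 3  (via 9)
7: 4  (via 1)
0: 7  (via 1)
6: 8  (via 9)
3: 9  (via 0)
5: 9  (via 0)
2: 10  (via 1)
8: 10  (via 6)
11: 13  (via 2)
4: 15  (via 0)
Shortest route: 9–1–0–4 = 15 kPa.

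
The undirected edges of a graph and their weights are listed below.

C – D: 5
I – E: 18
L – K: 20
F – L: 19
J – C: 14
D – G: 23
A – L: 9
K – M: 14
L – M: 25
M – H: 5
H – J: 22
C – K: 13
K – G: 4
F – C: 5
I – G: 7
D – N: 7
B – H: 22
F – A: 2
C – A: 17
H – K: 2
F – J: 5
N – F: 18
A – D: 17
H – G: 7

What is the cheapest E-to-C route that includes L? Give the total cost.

65

Best E to L: E → I → G → K → L costing 49
Best L to C: L → A → F → C costing 16
Total via L: 49 + 16 = 65.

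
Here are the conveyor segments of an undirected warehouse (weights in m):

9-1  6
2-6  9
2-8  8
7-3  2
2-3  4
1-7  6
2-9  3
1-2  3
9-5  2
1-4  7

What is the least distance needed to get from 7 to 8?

14 m

Settle nodes by increasing distance from 7:
7: 0
3: 2  (via 7)
1: 6  (via 7)
2: 6  (via 3)
9: 9  (via 2)
5: 11  (via 9)
4: 13  (via 1)
8: 14  (via 2)
Shortest route: 7–3–2–8 = 14 m.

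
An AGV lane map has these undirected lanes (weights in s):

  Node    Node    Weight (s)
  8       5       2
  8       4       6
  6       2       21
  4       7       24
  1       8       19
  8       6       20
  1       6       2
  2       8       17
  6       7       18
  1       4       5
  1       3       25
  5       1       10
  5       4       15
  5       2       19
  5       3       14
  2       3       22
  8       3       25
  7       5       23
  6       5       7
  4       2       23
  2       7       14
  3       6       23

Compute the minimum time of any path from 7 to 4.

Shortest distances from 7:
7: 0
2: 14  (via 7)
6: 18  (via 7)
1: 20  (via 6)
5: 23  (via 7)
4: 24  (via 7)
Shortest route: 7 → 4 = 24 s.

24 s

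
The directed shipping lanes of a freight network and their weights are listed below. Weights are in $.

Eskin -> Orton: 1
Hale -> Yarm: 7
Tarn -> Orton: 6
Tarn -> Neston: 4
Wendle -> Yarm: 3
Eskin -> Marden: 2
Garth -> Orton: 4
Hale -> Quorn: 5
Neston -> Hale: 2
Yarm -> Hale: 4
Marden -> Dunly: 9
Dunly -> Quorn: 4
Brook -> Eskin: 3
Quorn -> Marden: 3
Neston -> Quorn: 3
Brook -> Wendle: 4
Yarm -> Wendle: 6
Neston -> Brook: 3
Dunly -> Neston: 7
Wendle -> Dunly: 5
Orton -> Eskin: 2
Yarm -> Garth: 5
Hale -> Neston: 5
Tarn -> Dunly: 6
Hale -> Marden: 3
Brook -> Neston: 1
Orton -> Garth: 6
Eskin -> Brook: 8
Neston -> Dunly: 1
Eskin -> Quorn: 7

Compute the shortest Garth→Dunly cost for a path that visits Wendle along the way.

$23

Best Garth to Wendle: Garth–Orton–Eskin–Brook–Wendle costing 18
Best Wendle to Dunly: Wendle–Dunly costing 5
Total via Wendle: 18 + 5 = $23.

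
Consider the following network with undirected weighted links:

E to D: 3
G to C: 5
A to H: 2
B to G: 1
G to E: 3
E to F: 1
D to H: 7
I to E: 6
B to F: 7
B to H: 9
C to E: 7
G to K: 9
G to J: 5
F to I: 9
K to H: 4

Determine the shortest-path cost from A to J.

Candidate routes:
A → H → K → G → J: 2+4+9+5 = 20
A → H → B → G → J: 2+9+1+5 = 17
A → H → D → E → G → J: 2+7+3+3+5 = 20
A → H → D → E → F → B → G → J: 2+7+3+1+7+1+5 = 26
The minimum is 17 via A → H → B → G → J.

17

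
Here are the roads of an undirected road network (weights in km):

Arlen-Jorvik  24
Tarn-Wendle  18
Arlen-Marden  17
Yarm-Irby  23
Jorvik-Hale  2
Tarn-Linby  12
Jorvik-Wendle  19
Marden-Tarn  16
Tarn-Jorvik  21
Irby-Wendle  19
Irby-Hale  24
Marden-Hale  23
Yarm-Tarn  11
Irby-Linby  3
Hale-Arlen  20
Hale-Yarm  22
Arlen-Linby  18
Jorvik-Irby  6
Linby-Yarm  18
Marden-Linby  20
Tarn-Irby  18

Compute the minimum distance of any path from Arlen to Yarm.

Settle nodes by increasing distance from Arlen:
Arlen: 0
Marden: 17  (via Arlen)
Linby: 18  (via Arlen)
Hale: 20  (via Arlen)
Irby: 21  (via Linby)
Jorvik: 22  (via Hale)
Tarn: 30  (via Linby)
Yarm: 36  (via Linby)
Shortest route: Arlen → Linby → Yarm = 36 km.

36 km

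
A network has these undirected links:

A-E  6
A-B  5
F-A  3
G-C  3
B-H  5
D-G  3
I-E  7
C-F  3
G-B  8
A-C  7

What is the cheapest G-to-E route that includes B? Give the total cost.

Best G to B: G–B costing 8
Shortest B→E: B–A–E = 11
Total via B: 8 + 11 = 19.

19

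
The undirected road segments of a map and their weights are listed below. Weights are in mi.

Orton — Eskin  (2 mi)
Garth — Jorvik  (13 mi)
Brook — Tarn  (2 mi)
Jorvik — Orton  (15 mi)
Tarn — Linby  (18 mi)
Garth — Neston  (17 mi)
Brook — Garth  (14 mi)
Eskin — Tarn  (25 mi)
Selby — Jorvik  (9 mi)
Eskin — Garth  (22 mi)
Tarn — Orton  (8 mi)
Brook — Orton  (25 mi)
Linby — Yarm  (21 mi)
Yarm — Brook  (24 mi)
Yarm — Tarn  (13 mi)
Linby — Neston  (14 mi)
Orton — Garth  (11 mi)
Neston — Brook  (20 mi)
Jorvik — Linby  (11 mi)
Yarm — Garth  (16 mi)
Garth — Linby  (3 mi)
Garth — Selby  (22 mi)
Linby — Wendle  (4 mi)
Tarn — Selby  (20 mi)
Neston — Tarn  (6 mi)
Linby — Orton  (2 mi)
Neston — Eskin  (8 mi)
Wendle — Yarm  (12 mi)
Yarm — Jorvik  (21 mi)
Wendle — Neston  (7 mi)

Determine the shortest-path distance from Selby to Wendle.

24 mi

Running Dijkstra from Selby:
Selby: 0
Jorvik: 9  (via Selby)
Tarn: 20  (via Selby)
Linby: 20  (via Jorvik)
Orton: 22  (via Linby)
Brook: 22  (via Tarn)
Garth: 22  (via Selby)
Wendle: 24  (via Linby)
Shortest route: Selby → Jorvik → Linby → Wendle = 24 mi.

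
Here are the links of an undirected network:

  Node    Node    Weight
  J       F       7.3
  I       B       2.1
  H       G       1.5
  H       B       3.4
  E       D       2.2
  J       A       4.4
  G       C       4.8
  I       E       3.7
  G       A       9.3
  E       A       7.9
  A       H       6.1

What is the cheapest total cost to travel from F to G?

Enumerating some paths:
F - J - A - G: 7.3+4.4+9.3 = 21
F - J - A - H - G: 7.3+4.4+6.1+1.5 = 19.3
F - J - A - E - I - B - H - G: 7.3+4.4+7.9+3.7+2.1+3.4+1.5 = 30.3
Cheapest is F - J - A - H - G at 19.3.

19.3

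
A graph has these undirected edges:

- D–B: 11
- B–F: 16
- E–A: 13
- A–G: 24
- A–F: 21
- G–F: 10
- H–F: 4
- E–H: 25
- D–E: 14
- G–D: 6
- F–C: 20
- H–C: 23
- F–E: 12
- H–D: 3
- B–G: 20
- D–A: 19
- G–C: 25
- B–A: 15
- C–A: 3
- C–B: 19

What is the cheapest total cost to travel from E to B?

25

Enumerating some paths:
E - D - B: 14+11 = 25
E - A - B: 13+15 = 28
Cheapest is E - D - B at 25.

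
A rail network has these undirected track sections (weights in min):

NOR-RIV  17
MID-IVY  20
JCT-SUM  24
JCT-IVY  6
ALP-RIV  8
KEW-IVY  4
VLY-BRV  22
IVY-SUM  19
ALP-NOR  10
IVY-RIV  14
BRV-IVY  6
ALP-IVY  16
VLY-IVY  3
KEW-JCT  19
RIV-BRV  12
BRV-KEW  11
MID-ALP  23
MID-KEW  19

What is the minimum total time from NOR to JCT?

32 min

Running Dijkstra from NOR:
NOR: 0
ALP: 10  (via NOR)
RIV: 17  (via NOR)
IVY: 26  (via ALP)
VLY: 29  (via IVY)
BRV: 29  (via RIV)
KEW: 30  (via IVY)
JCT: 32  (via IVY)
Shortest route: NOR → ALP → IVY → JCT = 32 min.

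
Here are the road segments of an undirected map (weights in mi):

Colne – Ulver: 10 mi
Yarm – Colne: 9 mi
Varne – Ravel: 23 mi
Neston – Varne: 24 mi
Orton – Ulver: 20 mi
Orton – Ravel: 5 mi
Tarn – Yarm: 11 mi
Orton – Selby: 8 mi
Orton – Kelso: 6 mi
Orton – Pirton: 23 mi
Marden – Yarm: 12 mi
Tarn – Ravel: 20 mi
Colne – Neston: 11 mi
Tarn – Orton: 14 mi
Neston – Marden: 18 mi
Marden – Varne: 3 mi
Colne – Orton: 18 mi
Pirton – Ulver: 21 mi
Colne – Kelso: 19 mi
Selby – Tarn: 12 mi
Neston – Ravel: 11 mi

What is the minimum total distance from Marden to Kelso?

Running Dijkstra from Marden:
Marden: 0
Varne: 3  (via Marden)
Yarm: 12  (via Marden)
Neston: 18  (via Marden)
Colne: 21  (via Yarm)
Tarn: 23  (via Yarm)
Ravel: 26  (via Varne)
Ulver: 31  (via Colne)
Orton: 31  (via Ravel)
Selby: 35  (via Tarn)
Kelso: 37  (via Orton)
Shortest route: Marden → Varne → Ravel → Orton → Kelso = 37 mi.

37 mi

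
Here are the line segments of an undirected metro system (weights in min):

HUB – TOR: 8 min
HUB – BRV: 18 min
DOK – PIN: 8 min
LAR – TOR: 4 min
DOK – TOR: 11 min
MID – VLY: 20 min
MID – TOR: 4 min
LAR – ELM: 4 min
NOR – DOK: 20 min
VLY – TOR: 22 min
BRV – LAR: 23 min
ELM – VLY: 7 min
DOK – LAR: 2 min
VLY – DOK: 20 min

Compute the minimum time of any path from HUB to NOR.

34 min

Enumerating some paths:
HUB - TOR - LAR - DOK - NOR: 8+4+2+20 = 34
HUB - BRV - LAR - DOK - NOR: 18+23+2+20 = 63
HUB - TOR - DOK - NOR: 8+11+20 = 39
HUB - TOR - VLY - ELM - LAR - DOK - NOR: 8+22+7+4+2+20 = 63
The minimum is 34 min via HUB - TOR - LAR - DOK - NOR.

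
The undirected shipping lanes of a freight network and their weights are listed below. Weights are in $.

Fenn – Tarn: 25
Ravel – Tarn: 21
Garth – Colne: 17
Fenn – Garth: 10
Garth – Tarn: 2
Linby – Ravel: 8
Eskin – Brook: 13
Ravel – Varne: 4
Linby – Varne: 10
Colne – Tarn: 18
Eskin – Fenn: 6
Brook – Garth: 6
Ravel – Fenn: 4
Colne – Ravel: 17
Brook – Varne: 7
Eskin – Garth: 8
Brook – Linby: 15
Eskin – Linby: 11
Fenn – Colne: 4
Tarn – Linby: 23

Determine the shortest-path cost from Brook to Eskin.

$13

Shortest distances from Brook:
Brook: 0
Garth: 6  (via Brook)
Varne: 7  (via Brook)
Tarn: 8  (via Garth)
Ravel: 11  (via Varne)
Eskin: 13  (via Brook)
Shortest route: Brook → Eskin = $13.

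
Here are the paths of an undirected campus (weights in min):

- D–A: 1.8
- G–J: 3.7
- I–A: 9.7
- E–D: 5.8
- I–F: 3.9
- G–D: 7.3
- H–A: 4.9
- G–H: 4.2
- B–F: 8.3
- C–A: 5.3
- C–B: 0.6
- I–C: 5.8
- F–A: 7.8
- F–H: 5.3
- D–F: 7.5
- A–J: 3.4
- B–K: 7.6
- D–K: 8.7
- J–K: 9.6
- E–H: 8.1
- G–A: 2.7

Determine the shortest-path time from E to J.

11 min

Compare a few routes:
E–D–A–G–J: 5.8+1.8+2.7+3.7 = 14
E–D–A–J: 5.8+1.8+3.4 = 11
E–H–G–J: 8.1+4.2+3.7 = 16
Cheapest is E–D–A–J at 11 min.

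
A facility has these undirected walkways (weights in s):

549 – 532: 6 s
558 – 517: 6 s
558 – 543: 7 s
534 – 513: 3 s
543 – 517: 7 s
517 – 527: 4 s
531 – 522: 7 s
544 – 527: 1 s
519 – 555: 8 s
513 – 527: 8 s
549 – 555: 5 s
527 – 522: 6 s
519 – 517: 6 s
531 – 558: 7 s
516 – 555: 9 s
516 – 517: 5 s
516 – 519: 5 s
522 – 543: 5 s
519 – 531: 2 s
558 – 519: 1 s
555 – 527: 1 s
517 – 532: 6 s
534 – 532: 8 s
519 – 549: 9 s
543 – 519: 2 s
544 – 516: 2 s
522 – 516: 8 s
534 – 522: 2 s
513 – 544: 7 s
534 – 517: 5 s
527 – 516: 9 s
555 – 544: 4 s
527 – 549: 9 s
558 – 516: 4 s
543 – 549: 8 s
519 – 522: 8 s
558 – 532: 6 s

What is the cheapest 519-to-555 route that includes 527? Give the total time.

Shortest 519→527: 519–516–544–527 = 8
Shortest 527→555: 527–555 = 1
Total via 527: 8 + 1 = 9 s.

9 s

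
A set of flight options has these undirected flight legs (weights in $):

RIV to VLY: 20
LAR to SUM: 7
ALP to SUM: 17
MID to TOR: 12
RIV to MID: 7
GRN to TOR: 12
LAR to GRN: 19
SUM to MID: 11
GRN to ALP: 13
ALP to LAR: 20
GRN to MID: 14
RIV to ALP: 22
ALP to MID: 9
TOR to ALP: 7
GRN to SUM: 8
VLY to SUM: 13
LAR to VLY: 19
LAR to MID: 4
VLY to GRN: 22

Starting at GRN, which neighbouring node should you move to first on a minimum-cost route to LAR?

Compare a few routes:
GRN–MID–LAR: 14+4 = 18
GRN–SUM–LAR: 8+7 = 15
GRN–LAR: 19 = 19
GRN–SUM–MID–LAR: 8+11+4 = 23
Cheapest is GRN–SUM–LAR at $15.
So from GRN the first move is to SUM.

SUM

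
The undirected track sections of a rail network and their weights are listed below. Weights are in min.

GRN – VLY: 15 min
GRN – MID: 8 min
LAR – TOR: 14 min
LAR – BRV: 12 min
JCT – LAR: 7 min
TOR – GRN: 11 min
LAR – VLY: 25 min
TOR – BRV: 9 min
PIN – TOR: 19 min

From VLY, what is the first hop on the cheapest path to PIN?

GRN

Enumerating some paths:
VLY - LAR - TOR - PIN: 25+14+19 = 58
VLY - GRN - TOR - PIN: 15+11+19 = 45
VLY - LAR - BRV - TOR - PIN: 25+12+9+19 = 65
Cheapest is VLY - GRN - TOR - PIN at 45 min.
So from VLY the first move is to GRN.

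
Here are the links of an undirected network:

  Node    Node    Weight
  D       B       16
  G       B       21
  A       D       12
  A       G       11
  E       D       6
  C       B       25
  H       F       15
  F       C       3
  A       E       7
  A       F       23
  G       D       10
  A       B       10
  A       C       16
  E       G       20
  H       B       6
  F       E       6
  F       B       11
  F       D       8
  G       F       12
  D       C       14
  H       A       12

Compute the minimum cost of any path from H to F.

Candidate routes:
H–B–F: 6+11 = 17
H–F: 15 = 15
The minimum is 15 via H–F.

15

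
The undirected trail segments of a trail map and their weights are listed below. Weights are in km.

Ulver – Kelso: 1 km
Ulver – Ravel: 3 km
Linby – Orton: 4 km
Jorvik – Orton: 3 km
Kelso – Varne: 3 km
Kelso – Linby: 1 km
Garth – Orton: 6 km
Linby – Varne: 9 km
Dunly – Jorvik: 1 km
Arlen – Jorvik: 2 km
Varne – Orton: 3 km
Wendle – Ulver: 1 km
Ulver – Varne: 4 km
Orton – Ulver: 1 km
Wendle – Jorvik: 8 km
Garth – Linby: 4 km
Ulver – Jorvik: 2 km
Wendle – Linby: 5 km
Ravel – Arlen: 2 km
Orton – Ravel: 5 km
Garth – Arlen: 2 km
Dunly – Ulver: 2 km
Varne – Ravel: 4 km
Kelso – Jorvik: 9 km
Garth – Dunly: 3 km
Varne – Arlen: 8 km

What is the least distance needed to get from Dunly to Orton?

3 km

Shortest distances from Dunly:
Dunly: 0
Jorvik: 1  (via Dunly)
Ulver: 2  (via Dunly)
Orton: 3  (via Ulver)
Shortest route: Dunly–Ulver–Orton = 3 km.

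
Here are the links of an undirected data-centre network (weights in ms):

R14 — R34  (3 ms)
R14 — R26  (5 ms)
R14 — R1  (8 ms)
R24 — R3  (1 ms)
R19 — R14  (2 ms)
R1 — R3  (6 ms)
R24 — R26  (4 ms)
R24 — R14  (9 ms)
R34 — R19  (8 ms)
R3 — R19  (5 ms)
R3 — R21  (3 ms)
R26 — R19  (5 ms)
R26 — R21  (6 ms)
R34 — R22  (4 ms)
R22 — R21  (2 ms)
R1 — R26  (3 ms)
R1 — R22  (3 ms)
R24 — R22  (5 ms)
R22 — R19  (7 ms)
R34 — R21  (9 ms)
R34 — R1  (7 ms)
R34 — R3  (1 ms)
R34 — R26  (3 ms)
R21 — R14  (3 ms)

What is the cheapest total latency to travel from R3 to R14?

Candidate routes:
R3 → R19 → R14: 5+2 = 7
R3 → R34 → R14: 1+3 = 4
R3 → R21 → R14: 3+3 = 6
Cheapest is R3 → R34 → R14 at 4 ms.

4 ms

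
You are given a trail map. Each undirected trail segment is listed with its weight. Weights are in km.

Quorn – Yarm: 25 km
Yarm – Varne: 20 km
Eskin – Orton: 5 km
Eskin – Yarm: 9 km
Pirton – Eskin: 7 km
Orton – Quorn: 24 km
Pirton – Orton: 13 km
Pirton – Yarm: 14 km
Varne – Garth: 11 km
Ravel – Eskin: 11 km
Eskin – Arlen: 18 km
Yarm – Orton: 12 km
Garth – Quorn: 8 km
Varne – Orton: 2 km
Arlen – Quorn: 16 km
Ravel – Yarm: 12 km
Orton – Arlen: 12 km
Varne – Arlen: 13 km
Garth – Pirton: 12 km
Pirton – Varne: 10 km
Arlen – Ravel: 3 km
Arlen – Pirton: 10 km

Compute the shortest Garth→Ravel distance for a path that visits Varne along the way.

27 km

Best Garth to Varne: Garth → Varne costing 11
Best Varne to Ravel: Varne → Arlen → Ravel costing 16
Total via Varne: 11 + 16 = 27 km.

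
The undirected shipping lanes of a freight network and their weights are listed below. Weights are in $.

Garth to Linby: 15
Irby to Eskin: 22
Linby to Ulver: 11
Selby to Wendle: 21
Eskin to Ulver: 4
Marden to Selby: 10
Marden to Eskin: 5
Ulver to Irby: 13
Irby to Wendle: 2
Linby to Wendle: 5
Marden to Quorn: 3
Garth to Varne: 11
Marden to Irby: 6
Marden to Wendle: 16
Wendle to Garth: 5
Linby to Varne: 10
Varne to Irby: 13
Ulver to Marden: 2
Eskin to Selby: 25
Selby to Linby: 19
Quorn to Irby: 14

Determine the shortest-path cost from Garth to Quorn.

Candidate routes:
Garth → Wendle → Irby → Marden → Quorn: 5+2+6+3 = 16
Garth → Wendle → Irby → Quorn: 5+2+14 = 21
Garth → Wendle → Irby → Ulver → Marden → Quorn: 5+2+13+2+3 = 25
Garth → Wendle → Marden → Quorn: 5+16+3 = 24
The minimum is $16 via Garth → Wendle → Irby → Marden → Quorn.

$16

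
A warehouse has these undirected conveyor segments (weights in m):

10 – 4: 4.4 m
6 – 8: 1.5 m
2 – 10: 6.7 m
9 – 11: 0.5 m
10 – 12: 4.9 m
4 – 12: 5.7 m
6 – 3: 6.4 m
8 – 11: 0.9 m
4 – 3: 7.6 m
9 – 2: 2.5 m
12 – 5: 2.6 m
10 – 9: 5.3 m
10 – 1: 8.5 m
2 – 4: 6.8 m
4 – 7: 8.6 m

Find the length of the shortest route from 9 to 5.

Shortest distances from 9:
9: 0
11: 0.5  (via 9)
8: 1.4  (via 11)
2: 2.5  (via 9)
6: 2.9  (via 8)
10: 5.3  (via 9)
3: 9.3  (via 6)
4: 9.3  (via 2)
12: 10.2  (via 10)
5: 12.8  (via 12)
Shortest route: 9–10–12–5 = 12.8 m.

12.8 m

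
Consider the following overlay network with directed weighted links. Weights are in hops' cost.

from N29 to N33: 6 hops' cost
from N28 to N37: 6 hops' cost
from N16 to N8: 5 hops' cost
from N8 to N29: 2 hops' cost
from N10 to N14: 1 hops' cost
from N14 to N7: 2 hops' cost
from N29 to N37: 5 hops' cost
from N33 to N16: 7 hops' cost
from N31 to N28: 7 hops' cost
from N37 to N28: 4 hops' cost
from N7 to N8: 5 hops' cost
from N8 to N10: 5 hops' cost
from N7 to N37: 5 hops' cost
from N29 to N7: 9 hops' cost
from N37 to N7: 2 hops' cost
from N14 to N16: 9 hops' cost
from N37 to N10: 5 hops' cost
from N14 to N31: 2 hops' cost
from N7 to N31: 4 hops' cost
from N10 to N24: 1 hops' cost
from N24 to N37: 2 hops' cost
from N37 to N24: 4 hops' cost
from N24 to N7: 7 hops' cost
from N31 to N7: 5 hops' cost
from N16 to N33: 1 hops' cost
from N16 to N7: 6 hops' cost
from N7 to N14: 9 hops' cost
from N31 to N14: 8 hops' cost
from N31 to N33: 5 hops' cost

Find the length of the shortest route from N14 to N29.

9 hops' cost

Candidate routes:
N14–N7–N8–N29: 2+5+2 = 9
N14–N16–N8–N29: 9+5+2 = 16
N14–N31–N7–N8–N29: 2+5+5+2 = 14
The minimum is 9 hops' cost via N14–N7–N8–N29.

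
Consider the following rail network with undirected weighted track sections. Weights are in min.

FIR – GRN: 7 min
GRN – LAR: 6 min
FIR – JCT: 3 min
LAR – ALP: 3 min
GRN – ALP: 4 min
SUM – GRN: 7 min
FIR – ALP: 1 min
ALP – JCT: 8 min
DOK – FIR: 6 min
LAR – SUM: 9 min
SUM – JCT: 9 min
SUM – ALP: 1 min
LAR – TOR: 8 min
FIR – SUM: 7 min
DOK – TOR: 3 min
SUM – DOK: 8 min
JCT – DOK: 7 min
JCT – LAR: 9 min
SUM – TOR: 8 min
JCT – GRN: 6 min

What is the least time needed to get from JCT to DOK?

7 min

Running Dijkstra from JCT:
JCT: 0
FIR: 3  (via JCT)
ALP: 4  (via FIR)
SUM: 5  (via ALP)
GRN: 6  (via JCT)
DOK: 7  (via JCT)
Shortest route: JCT → DOK = 7 min.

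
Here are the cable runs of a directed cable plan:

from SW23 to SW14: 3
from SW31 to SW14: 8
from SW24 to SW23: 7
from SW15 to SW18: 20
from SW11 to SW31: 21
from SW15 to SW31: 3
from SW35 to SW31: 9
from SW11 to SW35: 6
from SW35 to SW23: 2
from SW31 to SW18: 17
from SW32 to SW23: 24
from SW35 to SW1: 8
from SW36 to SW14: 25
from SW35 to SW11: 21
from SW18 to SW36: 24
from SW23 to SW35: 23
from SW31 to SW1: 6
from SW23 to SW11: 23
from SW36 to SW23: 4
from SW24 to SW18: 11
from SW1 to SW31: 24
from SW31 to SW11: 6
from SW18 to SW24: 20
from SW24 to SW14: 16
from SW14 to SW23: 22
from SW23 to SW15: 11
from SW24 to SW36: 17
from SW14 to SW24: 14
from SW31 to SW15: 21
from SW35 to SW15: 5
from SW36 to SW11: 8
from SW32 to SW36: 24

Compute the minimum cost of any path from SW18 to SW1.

46

Enumerating some paths:
SW18 → SW36 → SW11 → SW35 → SW1: 24+8+6+8 = 46
SW18 → SW24 → SW23 → SW15 → SW31 → SW1: 20+7+11+3+6 = 47
SW18 → SW36 → SW23 → SW15 → SW31 → SW1: 24+4+11+3+6 = 48
The minimum is 46 via SW18 → SW36 → SW11 → SW35 → SW1.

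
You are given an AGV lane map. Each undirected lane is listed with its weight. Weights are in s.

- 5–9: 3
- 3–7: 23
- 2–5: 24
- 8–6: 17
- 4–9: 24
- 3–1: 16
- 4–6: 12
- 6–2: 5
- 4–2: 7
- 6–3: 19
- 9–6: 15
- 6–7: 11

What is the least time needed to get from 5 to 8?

35 s

Enumerating some paths:
5 - 9 - 6 - 8: 3+15+17 = 35
5 - 2 - 6 - 8: 24+5+17 = 46
5 - 9 - 4 - 6 - 8: 3+24+12+17 = 56
5 - 9 - 4 - 2 - 6 - 8: 3+24+7+5+17 = 56
The minimum is 35 s via 5 - 9 - 6 - 8.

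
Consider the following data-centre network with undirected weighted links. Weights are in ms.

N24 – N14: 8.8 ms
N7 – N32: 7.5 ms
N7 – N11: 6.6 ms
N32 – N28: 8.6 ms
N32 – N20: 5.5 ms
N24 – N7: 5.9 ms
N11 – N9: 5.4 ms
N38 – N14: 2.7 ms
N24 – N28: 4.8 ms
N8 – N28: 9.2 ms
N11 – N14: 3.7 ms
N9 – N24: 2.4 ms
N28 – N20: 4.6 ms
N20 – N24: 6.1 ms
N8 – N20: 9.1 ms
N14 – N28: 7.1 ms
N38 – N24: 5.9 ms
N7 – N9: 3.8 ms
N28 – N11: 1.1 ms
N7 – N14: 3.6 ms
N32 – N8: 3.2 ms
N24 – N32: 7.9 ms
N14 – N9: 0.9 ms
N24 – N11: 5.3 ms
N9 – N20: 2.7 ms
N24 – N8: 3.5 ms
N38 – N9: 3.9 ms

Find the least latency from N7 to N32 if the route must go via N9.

12 ms

Best N7 to N9: N7 → N9 costing 3.8
Shortest N9→N32: N9 → N20 → N32 = 8.2
Total via N9: 3.8 + 8.2 = 12 ms.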